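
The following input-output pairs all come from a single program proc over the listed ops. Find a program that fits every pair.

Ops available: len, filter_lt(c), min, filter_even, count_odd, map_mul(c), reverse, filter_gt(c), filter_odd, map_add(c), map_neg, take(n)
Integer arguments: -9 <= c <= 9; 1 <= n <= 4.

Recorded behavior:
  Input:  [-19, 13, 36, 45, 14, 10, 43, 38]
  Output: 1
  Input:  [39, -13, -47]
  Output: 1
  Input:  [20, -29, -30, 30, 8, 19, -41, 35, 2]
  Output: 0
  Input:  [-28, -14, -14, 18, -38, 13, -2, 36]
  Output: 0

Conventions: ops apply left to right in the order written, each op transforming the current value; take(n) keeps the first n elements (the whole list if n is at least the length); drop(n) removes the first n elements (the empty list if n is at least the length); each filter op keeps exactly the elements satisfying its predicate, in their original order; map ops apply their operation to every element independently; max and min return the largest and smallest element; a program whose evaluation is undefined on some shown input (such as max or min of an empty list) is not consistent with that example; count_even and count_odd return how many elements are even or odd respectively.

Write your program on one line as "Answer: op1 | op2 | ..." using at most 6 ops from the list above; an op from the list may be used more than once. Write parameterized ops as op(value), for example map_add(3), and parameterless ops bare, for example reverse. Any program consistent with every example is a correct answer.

take(1) | filter_odd | map_neg | map_add(-8) | count_odd

Check, running the answer program on each example:
  [-19, 13, 36, 45, 14, 10, 43, 38] -> [-19] -> [-19] -> [19] -> [11] -> 1
  [39, -13, -47] -> [39] -> [39] -> [-39] -> [-47] -> 1
  [20, -29, -30, 30, 8, 19, -41, 35, 2] -> [20] -> [] -> [] -> [] -> 0
  [-28, -14, -14, 18, -38, 13, -2, 36] -> [-28] -> [] -> [] -> [] -> 0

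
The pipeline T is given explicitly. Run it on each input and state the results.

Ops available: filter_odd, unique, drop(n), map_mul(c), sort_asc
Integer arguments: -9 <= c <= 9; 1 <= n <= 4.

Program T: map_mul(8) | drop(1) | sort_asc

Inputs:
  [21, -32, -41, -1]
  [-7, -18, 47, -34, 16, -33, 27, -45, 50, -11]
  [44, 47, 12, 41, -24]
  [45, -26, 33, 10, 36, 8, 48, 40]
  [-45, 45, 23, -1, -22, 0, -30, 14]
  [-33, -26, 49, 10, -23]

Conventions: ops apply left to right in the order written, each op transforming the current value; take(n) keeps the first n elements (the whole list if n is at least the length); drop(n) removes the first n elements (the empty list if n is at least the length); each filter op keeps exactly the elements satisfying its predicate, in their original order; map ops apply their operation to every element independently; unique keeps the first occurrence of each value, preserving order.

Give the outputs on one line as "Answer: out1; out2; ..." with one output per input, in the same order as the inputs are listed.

[-328, -256, -8]; [-360, -272, -264, -144, -88, 128, 216, 376, 400]; [-192, 96, 328, 376]; [-208, 64, 80, 264, 288, 320, 384]; [-240, -176, -8, 0, 112, 184, 360]; [-208, -184, 80, 392]

Execution, op by op:
  [21, -32, -41, -1] -> [168, -256, -328, -8] -> [-256, -328, -8] -> [-328, -256, -8]
  [-7, -18, 47, -34, 16, -33, 27, -45, 50, -11] -> [-56, -144, 376, -272, 128, -264, 216, -360, 400, -88] -> [-144, 376, -272, 128, -264, 216, -360, 400, -88] -> [-360, -272, -264, -144, -88, 128, 216, 376, 400]
  [44, 47, 12, 41, -24] -> [352, 376, 96, 328, -192] -> [376, 96, 328, -192] -> [-192, 96, 328, 376]
  [45, -26, 33, 10, 36, 8, 48, 40] -> [360, -208, 264, 80, 288, 64, 384, 320] -> [-208, 264, 80, 288, 64, 384, 320] -> [-208, 64, 80, 264, 288, 320, 384]
  [-45, 45, 23, -1, -22, 0, -30, 14] -> [-360, 360, 184, -8, -176, 0, -240, 112] -> [360, 184, -8, -176, 0, -240, 112] -> [-240, -176, -8, 0, 112, 184, 360]
  [-33, -26, 49, 10, -23] -> [-264, -208, 392, 80, -184] -> [-208, 392, 80, -184] -> [-208, -184, 80, 392]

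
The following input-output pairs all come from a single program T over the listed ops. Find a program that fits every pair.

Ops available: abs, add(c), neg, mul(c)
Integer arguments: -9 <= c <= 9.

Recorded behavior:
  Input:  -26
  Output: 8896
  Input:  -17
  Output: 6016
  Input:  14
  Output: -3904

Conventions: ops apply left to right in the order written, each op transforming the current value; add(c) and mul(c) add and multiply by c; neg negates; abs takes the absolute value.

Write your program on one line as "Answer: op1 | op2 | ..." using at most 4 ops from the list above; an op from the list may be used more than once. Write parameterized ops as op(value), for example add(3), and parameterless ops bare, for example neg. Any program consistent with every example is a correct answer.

mul(5) | add(-9) | mul(-8) | mul(8)

Check, running the answer program on each example:
  -26 -> -130 -> -139 -> 1112 -> 8896
  -17 -> -85 -> -94 -> 752 -> 6016
  14 -> 70 -> 61 -> -488 -> -3904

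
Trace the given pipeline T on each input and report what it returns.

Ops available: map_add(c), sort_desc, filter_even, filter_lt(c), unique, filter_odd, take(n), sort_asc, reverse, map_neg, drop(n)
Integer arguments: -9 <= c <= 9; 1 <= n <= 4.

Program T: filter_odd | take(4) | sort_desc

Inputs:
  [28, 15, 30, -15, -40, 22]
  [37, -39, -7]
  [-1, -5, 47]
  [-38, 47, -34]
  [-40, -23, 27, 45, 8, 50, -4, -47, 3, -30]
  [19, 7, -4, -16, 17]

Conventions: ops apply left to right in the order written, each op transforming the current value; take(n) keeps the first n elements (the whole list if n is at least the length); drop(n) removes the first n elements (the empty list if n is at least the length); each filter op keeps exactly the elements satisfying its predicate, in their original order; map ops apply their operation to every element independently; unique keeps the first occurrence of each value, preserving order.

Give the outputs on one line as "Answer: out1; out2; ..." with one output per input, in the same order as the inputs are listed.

Execution, op by op:
  [28, 15, 30, -15, -40, 22] -> [15, -15] -> [15, -15] -> [15, -15]
  [37, -39, -7] -> [37, -39, -7] -> [37, -39, -7] -> [37, -7, -39]
  [-1, -5, 47] -> [-1, -5, 47] -> [-1, -5, 47] -> [47, -1, -5]
  [-38, 47, -34] -> [47] -> [47] -> [47]
  [-40, -23, 27, 45, 8, 50, -4, -47, 3, -30] -> [-23, 27, 45, -47, 3] -> [-23, 27, 45, -47] -> [45, 27, -23, -47]
  [19, 7, -4, -16, 17] -> [19, 7, 17] -> [19, 7, 17] -> [19, 17, 7]

[15, -15]; [37, -7, -39]; [47, -1, -5]; [47]; [45, 27, -23, -47]; [19, 17, 7]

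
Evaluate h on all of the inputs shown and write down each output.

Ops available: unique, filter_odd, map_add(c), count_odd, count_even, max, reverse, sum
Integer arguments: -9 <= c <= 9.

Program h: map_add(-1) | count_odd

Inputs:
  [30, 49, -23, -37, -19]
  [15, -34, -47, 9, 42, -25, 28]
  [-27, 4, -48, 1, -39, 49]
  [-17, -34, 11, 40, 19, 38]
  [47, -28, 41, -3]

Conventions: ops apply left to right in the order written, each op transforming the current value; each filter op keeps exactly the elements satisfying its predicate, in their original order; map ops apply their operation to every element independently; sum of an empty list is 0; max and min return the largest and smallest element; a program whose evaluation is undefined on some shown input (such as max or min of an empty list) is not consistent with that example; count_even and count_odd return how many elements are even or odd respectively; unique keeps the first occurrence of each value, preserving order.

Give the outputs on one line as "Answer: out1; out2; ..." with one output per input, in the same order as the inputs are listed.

1; 3; 2; 3; 1

Execution, op by op:
  [30, 49, -23, -37, -19] -> [29, 48, -24, -38, -20] -> 1
  [15, -34, -47, 9, 42, -25, 28] -> [14, -35, -48, 8, 41, -26, 27] -> 3
  [-27, 4, -48, 1, -39, 49] -> [-28, 3, -49, 0, -40, 48] -> 2
  [-17, -34, 11, 40, 19, 38] -> [-18, -35, 10, 39, 18, 37] -> 3
  [47, -28, 41, -3] -> [46, -29, 40, -4] -> 1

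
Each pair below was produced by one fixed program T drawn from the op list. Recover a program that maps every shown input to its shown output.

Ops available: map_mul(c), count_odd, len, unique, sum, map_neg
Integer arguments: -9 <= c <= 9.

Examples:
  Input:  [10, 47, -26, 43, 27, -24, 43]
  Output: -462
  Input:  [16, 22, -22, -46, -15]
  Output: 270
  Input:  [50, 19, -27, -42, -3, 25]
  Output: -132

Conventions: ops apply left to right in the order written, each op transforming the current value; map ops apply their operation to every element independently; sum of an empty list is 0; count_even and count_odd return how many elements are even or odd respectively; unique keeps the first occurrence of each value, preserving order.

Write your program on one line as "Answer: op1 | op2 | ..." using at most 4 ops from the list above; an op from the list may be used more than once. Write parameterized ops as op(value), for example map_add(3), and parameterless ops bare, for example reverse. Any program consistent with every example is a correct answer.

map_mul(-6) | unique | sum

Check, running the answer program on each example:
  [10, 47, -26, 43, 27, -24, 43] -> [-60, -282, 156, -258, -162, 144, -258] -> [-60, -282, 156, -258, -162, 144] -> -462
  [16, 22, -22, -46, -15] -> [-96, -132, 132, 276, 90] -> [-96, -132, 132, 276, 90] -> 270
  [50, 19, -27, -42, -3, 25] -> [-300, -114, 162, 252, 18, -150] -> [-300, -114, 162, 252, 18, -150] -> -132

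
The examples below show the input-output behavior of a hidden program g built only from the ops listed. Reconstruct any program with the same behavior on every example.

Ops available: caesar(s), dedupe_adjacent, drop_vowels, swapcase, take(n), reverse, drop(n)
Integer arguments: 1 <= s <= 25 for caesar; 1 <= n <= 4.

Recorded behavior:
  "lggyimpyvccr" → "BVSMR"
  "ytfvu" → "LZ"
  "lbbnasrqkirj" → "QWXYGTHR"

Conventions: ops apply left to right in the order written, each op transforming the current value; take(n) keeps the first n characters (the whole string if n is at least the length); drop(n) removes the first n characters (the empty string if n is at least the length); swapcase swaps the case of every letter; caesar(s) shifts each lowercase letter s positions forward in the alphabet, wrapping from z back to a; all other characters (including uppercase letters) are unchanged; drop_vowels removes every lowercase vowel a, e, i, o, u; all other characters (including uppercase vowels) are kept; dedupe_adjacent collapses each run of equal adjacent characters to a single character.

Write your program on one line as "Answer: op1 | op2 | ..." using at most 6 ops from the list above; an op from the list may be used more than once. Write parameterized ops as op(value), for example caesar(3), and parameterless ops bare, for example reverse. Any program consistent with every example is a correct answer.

dedupe_adjacent | reverse | caesar(6) | drop(2) | drop_vowels | swapcase

Check, running the answer program on each example:
  "lggyimpyvccr" -> "lgyimpyvcr" -> "rcvypmiygl" -> "xibevsoemr" -> "bevsoemr" -> "bvsmr" -> "BVSMR"
  "ytfvu" -> "ytfvu" -> "uvfty" -> "ablze" -> "lze" -> "lz" -> "LZ"
  "lbbnasrqkirj" -> "lbnasrqkirj" -> "jrikqrsanbl" -> "pxoqwxygthr" -> "oqwxygthr" -> "qwxygthr" -> "QWXYGTHR"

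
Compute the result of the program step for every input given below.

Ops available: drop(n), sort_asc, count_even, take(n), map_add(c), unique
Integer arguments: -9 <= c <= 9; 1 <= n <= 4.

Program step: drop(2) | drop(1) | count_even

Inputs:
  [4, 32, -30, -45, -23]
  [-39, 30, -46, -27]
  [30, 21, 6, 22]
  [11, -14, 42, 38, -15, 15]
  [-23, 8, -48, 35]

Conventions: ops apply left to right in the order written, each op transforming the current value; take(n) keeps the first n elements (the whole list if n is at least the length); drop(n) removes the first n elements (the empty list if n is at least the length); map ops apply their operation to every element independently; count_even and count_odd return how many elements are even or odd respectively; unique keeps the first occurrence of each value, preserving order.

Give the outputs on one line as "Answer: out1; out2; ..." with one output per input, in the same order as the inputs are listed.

0; 0; 1; 1; 0

Execution, op by op:
  [4, 32, -30, -45, -23] -> [-30, -45, -23] -> [-45, -23] -> 0
  [-39, 30, -46, -27] -> [-46, -27] -> [-27] -> 0
  [30, 21, 6, 22] -> [6, 22] -> [22] -> 1
  [11, -14, 42, 38, -15, 15] -> [42, 38, -15, 15] -> [38, -15, 15] -> 1
  [-23, 8, -48, 35] -> [-48, 35] -> [35] -> 0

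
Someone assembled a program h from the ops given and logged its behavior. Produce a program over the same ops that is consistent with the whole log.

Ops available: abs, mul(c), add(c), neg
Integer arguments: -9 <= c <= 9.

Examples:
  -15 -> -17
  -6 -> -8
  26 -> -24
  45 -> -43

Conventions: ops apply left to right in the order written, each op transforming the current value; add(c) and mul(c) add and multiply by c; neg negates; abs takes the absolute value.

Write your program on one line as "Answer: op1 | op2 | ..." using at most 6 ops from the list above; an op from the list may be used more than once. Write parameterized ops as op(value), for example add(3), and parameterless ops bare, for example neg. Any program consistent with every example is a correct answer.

add(-5) | add(3) | neg | abs | neg

Check, running the answer program on each example:
  -15 -> -20 -> -17 -> 17 -> 17 -> -17
  -6 -> -11 -> -8 -> 8 -> 8 -> -8
  26 -> 21 -> 24 -> -24 -> 24 -> -24
  45 -> 40 -> 43 -> -43 -> 43 -> -43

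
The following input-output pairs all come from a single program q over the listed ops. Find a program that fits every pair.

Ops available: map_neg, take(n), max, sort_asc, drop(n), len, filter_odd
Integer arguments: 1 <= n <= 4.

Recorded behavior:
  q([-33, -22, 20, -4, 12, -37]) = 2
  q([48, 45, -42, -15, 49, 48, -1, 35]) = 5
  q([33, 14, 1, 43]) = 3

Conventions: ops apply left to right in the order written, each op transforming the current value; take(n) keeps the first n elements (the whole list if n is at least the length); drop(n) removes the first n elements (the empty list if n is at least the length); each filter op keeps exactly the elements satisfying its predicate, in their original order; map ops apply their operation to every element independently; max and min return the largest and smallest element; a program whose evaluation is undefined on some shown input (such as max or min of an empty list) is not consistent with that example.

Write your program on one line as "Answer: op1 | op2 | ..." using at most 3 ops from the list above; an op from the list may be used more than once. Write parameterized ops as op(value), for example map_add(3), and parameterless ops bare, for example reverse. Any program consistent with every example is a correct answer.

sort_asc | filter_odd | len

Check, running the answer program on each example:
  [-33, -22, 20, -4, 12, -37] -> [-37, -33, -22, -4, 12, 20] -> [-37, -33] -> 2
  [48, 45, -42, -15, 49, 48, -1, 35] -> [-42, -15, -1, 35, 45, 48, 48, 49] -> [-15, -1, 35, 45, 49] -> 5
  [33, 14, 1, 43] -> [1, 14, 33, 43] -> [1, 33, 43] -> 3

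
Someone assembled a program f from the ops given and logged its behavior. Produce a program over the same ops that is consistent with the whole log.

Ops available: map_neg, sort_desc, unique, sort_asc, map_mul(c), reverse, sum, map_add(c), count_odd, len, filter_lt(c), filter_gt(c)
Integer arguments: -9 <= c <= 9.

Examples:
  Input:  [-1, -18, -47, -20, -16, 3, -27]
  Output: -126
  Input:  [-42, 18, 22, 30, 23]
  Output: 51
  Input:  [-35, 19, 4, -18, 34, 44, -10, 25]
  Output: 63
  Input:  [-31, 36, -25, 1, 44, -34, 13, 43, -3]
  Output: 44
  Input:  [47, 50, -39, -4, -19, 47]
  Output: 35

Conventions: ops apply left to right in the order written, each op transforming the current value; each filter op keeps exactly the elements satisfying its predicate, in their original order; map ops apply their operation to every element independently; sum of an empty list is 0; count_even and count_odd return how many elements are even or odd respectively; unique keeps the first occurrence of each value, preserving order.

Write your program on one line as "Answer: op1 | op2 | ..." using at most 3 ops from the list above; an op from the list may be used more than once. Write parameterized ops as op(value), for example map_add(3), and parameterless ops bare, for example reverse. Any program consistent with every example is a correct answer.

unique | sum

Check, running the answer program on each example:
  [-1, -18, -47, -20, -16, 3, -27] -> [-1, -18, -47, -20, -16, 3, -27] -> -126
  [-42, 18, 22, 30, 23] -> [-42, 18, 22, 30, 23] -> 51
  [-35, 19, 4, -18, 34, 44, -10, 25] -> [-35, 19, 4, -18, 34, 44, -10, 25] -> 63
  [-31, 36, -25, 1, 44, -34, 13, 43, -3] -> [-31, 36, -25, 1, 44, -34, 13, 43, -3] -> 44
  [47, 50, -39, -4, -19, 47] -> [47, 50, -39, -4, -19] -> 35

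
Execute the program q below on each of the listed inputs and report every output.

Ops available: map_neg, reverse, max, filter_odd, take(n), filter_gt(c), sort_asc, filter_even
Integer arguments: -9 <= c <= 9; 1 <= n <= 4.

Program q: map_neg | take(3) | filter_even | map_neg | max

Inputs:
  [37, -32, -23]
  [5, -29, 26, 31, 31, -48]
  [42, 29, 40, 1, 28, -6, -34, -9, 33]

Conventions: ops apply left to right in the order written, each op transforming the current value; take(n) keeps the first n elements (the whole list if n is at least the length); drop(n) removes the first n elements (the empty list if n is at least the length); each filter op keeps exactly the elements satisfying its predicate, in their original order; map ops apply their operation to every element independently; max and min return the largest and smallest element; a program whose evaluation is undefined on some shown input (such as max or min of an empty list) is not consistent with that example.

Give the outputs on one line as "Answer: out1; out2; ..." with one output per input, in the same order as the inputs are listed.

Execution, op by op:
  [37, -32, -23] -> [-37, 32, 23] -> [-37, 32, 23] -> [32] -> [-32] -> -32
  [5, -29, 26, 31, 31, -48] -> [-5, 29, -26, -31, -31, 48] -> [-5, 29, -26] -> [-26] -> [26] -> 26
  [42, 29, 40, 1, 28, -6, -34, -9, 33] -> [-42, -29, -40, -1, -28, 6, 34, 9, -33] -> [-42, -29, -40] -> [-42, -40] -> [42, 40] -> 42

-32; 26; 42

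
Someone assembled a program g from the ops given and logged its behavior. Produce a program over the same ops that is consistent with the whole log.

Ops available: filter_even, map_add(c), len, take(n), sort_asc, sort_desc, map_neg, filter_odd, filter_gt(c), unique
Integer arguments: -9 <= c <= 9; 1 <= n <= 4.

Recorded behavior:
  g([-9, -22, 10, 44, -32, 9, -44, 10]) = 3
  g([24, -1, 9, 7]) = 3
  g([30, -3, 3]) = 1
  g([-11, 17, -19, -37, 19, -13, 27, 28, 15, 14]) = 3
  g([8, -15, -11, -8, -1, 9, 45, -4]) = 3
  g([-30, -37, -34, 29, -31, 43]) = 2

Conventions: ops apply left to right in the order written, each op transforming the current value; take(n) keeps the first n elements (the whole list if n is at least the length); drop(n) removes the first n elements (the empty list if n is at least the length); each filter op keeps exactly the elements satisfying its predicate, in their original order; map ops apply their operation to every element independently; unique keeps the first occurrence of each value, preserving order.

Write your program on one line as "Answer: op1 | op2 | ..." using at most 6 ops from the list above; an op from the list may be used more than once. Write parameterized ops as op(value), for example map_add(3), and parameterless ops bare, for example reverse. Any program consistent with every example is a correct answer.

sort_desc | map_add(1) | take(3) | filter_gt(5) | len

Check, running the answer program on each example:
  [-9, -22, 10, 44, -32, 9, -44, 10] -> [44, 10, 10, 9, -9, -22, -32, -44] -> [45, 11, 11, 10, -8, -21, -31, -43] -> [45, 11, 11] -> [45, 11, 11] -> 3
  [24, -1, 9, 7] -> [24, 9, 7, -1] -> [25, 10, 8, 0] -> [25, 10, 8] -> [25, 10, 8] -> 3
  [30, -3, 3] -> [30, 3, -3] -> [31, 4, -2] -> [31, 4, -2] -> [31] -> 1
  [-11, 17, -19, -37, 19, -13, 27, 28, 15, 14] -> [28, 27, 19, 17, 15, 14, -11, -13, -19, -37] -> [29, 28, 20, 18, 16, 15, -10, -12, -18, -36] -> [29, 28, 20] -> [29, 28, 20] -> 3
  [8, -15, -11, -8, -1, 9, 45, -4] -> [45, 9, 8, -1, -4, -8, -11, -15] -> [46, 10, 9, 0, -3, -7, -10, -14] -> [46, 10, 9] -> [46, 10, 9] -> 3
  [-30, -37, -34, 29, -31, 43] -> [43, 29, -30, -31, -34, -37] -> [44, 30, -29, -30, -33, -36] -> [44, 30, -29] -> [44, 30] -> 2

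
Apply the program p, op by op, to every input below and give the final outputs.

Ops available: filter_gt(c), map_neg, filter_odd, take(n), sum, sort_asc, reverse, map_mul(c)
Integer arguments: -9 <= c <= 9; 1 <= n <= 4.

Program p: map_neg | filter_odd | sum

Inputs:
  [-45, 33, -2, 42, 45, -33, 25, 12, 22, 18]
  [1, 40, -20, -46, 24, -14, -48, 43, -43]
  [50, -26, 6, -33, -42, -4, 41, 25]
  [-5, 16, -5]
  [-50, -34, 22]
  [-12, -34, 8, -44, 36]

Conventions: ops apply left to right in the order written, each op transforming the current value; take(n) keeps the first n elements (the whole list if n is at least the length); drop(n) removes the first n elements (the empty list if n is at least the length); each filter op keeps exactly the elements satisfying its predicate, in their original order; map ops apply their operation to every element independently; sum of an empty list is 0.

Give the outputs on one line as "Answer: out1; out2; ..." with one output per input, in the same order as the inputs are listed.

Execution, op by op:
  [-45, 33, -2, 42, 45, -33, 25, 12, 22, 18] -> [45, -33, 2, -42, -45, 33, -25, -12, -22, -18] -> [45, -33, -45, 33, -25] -> -25
  [1, 40, -20, -46, 24, -14, -48, 43, -43] -> [-1, -40, 20, 46, -24, 14, 48, -43, 43] -> [-1, -43, 43] -> -1
  [50, -26, 6, -33, -42, -4, 41, 25] -> [-50, 26, -6, 33, 42, 4, -41, -25] -> [33, -41, -25] -> -33
  [-5, 16, -5] -> [5, -16, 5] -> [5, 5] -> 10
  [-50, -34, 22] -> [50, 34, -22] -> [] -> 0
  [-12, -34, 8, -44, 36] -> [12, 34, -8, 44, -36] -> [] -> 0

-25; -1; -33; 10; 0; 0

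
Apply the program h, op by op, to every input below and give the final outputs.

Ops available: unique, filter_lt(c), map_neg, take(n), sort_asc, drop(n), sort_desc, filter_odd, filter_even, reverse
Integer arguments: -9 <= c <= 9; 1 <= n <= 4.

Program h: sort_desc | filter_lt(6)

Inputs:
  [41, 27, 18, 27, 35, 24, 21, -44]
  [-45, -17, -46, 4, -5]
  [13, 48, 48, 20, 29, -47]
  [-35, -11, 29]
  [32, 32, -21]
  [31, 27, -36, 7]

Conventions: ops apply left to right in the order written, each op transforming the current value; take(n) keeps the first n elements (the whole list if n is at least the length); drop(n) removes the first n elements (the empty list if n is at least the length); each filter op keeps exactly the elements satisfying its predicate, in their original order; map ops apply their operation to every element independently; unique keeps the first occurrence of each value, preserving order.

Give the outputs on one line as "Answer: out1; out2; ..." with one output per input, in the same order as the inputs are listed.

[-44]; [4, -5, -17, -45, -46]; [-47]; [-11, -35]; [-21]; [-36]

Execution, op by op:
  [41, 27, 18, 27, 35, 24, 21, -44] -> [41, 35, 27, 27, 24, 21, 18, -44] -> [-44]
  [-45, -17, -46, 4, -5] -> [4, -5, -17, -45, -46] -> [4, -5, -17, -45, -46]
  [13, 48, 48, 20, 29, -47] -> [48, 48, 29, 20, 13, -47] -> [-47]
  [-35, -11, 29] -> [29, -11, -35] -> [-11, -35]
  [32, 32, -21] -> [32, 32, -21] -> [-21]
  [31, 27, -36, 7] -> [31, 27, 7, -36] -> [-36]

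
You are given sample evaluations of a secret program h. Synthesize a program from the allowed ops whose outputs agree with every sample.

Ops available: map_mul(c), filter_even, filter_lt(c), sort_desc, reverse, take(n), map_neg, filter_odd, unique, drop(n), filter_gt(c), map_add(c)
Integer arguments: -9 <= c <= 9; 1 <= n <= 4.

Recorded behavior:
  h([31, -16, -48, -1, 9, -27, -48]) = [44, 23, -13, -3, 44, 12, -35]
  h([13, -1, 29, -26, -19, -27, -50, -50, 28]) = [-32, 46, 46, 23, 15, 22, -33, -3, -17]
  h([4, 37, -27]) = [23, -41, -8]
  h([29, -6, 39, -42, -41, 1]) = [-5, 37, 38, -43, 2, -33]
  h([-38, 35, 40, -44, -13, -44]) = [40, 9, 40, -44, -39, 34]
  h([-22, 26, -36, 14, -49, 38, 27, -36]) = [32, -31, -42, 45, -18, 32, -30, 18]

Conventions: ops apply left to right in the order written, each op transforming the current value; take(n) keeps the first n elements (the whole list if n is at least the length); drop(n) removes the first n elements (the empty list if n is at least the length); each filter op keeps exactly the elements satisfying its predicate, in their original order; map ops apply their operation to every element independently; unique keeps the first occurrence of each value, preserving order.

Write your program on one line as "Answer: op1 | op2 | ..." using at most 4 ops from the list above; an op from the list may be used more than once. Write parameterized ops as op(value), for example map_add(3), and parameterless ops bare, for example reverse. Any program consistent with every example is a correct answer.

map_add(5) | map_add(-1) | reverse | map_neg

Check, running the answer program on each example:
  [31, -16, -48, -1, 9, -27, -48] -> [36, -11, -43, 4, 14, -22, -43] -> [35, -12, -44, 3, 13, -23, -44] -> [-44, -23, 13, 3, -44, -12, 35] -> [44, 23, -13, -3, 44, 12, -35]
  [13, -1, 29, -26, -19, -27, -50, -50, 28] -> [18, 4, 34, -21, -14, -22, -45, -45, 33] -> [17, 3, 33, -22, -15, -23, -46, -46, 32] -> [32, -46, -46, -23, -15, -22, 33, 3, 17] -> [-32, 46, 46, 23, 15, 22, -33, -3, -17]
  [4, 37, -27] -> [9, 42, -22] -> [8, 41, -23] -> [-23, 41, 8] -> [23, -41, -8]
  [29, -6, 39, -42, -41, 1] -> [34, -1, 44, -37, -36, 6] -> [33, -2, 43, -38, -37, 5] -> [5, -37, -38, 43, -2, 33] -> [-5, 37, 38, -43, 2, -33]
  [-38, 35, 40, -44, -13, -44] -> [-33, 40, 45, -39, -8, -39] -> [-34, 39, 44, -40, -9, -40] -> [-40, -9, -40, 44, 39, -34] -> [40, 9, 40, -44, -39, 34]
  [-22, 26, -36, 14, -49, 38, 27, -36] -> [-17, 31, -31, 19, -44, 43, 32, -31] -> [-18, 30, -32, 18, -45, 42, 31, -32] -> [-32, 31, 42, -45, 18, -32, 30, -18] -> [32, -31, -42, 45, -18, 32, -30, 18]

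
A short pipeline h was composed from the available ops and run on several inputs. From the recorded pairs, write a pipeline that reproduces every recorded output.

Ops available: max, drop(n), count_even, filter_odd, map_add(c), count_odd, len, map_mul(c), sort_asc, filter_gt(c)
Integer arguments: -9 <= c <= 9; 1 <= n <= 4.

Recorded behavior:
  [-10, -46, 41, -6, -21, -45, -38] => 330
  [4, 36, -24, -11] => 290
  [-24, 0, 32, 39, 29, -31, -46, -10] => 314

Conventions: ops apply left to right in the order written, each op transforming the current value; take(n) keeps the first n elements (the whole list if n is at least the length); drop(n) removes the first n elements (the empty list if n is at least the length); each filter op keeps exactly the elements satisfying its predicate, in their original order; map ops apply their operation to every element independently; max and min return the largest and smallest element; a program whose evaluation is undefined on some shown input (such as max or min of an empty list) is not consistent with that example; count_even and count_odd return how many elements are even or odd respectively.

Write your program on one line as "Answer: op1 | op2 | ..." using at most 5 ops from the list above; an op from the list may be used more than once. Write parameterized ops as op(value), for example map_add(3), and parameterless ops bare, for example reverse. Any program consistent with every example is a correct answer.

map_mul(8) | map_add(2) | filter_gt(-3) | sort_asc | max

Check, running the answer program on each example:
  [-10, -46, 41, -6, -21, -45, -38] -> [-80, -368, 328, -48, -168, -360, -304] -> [-78, -366, 330, -46, -166, -358, -302] -> [330] -> [330] -> 330
  [4, 36, -24, -11] -> [32, 288, -192, -88] -> [34, 290, -190, -86] -> [34, 290] -> [34, 290] -> 290
  [-24, 0, 32, 39, 29, -31, -46, -10] -> [-192, 0, 256, 312, 232, -248, -368, -80] -> [-190, 2, 258, 314, 234, -246, -366, -78] -> [2, 258, 314, 234] -> [2, 234, 258, 314] -> 314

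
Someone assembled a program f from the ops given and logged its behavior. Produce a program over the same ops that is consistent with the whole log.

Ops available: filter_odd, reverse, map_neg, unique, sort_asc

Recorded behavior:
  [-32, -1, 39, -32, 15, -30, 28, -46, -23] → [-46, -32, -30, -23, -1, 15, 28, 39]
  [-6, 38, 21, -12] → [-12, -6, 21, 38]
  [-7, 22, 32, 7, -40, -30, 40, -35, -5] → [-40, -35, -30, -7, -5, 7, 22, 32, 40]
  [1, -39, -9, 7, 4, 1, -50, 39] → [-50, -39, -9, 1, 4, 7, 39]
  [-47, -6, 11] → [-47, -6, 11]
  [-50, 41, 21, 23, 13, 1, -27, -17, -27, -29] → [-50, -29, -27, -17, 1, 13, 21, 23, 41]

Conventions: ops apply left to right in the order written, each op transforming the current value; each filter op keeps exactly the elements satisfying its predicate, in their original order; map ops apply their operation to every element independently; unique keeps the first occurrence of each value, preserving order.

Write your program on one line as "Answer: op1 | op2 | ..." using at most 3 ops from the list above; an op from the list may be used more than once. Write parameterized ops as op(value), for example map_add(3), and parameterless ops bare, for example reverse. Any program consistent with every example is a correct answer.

sort_asc | unique

Check, running the answer program on each example:
  [-32, -1, 39, -32, 15, -30, 28, -46, -23] -> [-46, -32, -32, -30, -23, -1, 15, 28, 39] -> [-46, -32, -30, -23, -1, 15, 28, 39]
  [-6, 38, 21, -12] -> [-12, -6, 21, 38] -> [-12, -6, 21, 38]
  [-7, 22, 32, 7, -40, -30, 40, -35, -5] -> [-40, -35, -30, -7, -5, 7, 22, 32, 40] -> [-40, -35, -30, -7, -5, 7, 22, 32, 40]
  [1, -39, -9, 7, 4, 1, -50, 39] -> [-50, -39, -9, 1, 1, 4, 7, 39] -> [-50, -39, -9, 1, 4, 7, 39]
  [-47, -6, 11] -> [-47, -6, 11] -> [-47, -6, 11]
  [-50, 41, 21, 23, 13, 1, -27, -17, -27, -29] -> [-50, -29, -27, -27, -17, 1, 13, 21, 23, 41] -> [-50, -29, -27, -17, 1, 13, 21, 23, 41]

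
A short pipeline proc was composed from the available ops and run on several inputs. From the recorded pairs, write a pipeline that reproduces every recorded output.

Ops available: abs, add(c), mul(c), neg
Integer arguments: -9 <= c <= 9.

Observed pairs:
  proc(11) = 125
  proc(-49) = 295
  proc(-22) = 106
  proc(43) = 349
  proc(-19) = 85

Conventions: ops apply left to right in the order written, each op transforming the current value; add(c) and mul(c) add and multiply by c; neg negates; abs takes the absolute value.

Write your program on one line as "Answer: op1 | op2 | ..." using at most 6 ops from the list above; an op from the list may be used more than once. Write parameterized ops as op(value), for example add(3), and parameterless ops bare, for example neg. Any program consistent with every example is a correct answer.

add(-1) | add(8) | mul(-7) | add(1) | abs

Check, running the answer program on each example:
  11 -> 10 -> 18 -> -126 -> -125 -> 125
  -49 -> -50 -> -42 -> 294 -> 295 -> 295
  -22 -> -23 -> -15 -> 105 -> 106 -> 106
  43 -> 42 -> 50 -> -350 -> -349 -> 349
  -19 -> -20 -> -12 -> 84 -> 85 -> 85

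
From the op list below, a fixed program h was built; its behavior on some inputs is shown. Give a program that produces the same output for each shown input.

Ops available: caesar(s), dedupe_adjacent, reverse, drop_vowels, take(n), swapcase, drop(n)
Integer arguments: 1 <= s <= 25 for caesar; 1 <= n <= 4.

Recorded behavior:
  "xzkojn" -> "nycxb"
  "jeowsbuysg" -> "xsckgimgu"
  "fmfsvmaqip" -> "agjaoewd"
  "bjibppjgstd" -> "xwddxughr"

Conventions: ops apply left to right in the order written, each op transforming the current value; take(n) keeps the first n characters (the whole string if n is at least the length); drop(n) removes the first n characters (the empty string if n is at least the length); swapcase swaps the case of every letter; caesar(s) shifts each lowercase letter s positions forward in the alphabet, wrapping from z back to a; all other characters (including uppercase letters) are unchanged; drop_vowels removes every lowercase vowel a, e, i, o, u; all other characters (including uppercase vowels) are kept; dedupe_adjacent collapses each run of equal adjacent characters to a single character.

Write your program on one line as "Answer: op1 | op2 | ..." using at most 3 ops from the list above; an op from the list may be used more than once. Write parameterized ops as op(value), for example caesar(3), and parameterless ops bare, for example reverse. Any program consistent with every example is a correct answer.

caesar(3) | drop_vowels | caesar(11)

Check, running the answer program on each example:
  "xzkojn" -> "acnrmq" -> "cnrmq" -> "nycxb"
  "jeowsbuysg" -> "mhrzvexbvj" -> "mhrzvxbvj" -> "xsckgimgu"
  "fmfsvmaqip" -> "ipivypdtls" -> "pvypdtls" -> "agjaoewd"
  "bjibppjgstd" -> "emlessmjvwg" -> "mlssmjvwg" -> "xwddxughr"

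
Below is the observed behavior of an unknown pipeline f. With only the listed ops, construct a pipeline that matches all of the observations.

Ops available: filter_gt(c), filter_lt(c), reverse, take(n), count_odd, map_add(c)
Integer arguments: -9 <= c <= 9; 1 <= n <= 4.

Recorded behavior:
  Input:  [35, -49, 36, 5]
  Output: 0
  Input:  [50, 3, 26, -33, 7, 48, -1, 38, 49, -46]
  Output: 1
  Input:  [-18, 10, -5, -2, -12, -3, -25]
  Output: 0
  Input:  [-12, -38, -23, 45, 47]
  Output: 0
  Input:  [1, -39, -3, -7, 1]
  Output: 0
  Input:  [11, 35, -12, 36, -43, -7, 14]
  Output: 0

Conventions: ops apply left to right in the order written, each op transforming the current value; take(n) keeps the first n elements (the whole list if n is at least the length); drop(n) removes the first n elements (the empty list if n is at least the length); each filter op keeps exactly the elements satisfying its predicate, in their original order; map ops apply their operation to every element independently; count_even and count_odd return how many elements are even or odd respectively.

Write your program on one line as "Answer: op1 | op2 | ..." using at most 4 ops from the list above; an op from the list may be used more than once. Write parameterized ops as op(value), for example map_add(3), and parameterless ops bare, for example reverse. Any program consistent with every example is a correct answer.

take(1) | filter_gt(2) | map_add(-1) | count_odd

Check, running the answer program on each example:
  [35, -49, 36, 5] -> [35] -> [35] -> [34] -> 0
  [50, 3, 26, -33, 7, 48, -1, 38, 49, -46] -> [50] -> [50] -> [49] -> 1
  [-18, 10, -5, -2, -12, -3, -25] -> [-18] -> [] -> [] -> 0
  [-12, -38, -23, 45, 47] -> [-12] -> [] -> [] -> 0
  [1, -39, -3, -7, 1] -> [1] -> [] -> [] -> 0
  [11, 35, -12, 36, -43, -7, 14] -> [11] -> [11] -> [10] -> 0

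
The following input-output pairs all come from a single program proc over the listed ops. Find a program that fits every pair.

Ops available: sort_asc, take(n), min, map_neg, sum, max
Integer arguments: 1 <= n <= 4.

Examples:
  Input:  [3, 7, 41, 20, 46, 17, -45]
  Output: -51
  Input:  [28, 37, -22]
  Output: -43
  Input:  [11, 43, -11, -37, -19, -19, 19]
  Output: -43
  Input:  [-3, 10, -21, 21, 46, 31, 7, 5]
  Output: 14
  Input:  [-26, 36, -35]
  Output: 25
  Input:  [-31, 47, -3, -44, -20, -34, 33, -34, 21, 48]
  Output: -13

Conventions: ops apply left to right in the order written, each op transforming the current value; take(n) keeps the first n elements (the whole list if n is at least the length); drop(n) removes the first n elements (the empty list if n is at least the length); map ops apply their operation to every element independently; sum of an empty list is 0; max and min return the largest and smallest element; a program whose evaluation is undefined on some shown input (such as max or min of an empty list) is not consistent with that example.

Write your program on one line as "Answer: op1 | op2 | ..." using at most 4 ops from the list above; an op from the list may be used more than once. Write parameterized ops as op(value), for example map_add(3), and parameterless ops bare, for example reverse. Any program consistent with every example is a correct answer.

map_neg | take(3) | sort_asc | sum

Check, running the answer program on each example:
  [3, 7, 41, 20, 46, 17, -45] -> [-3, -7, -41, -20, -46, -17, 45] -> [-3, -7, -41] -> [-41, -7, -3] -> -51
  [28, 37, -22] -> [-28, -37, 22] -> [-28, -37, 22] -> [-37, -28, 22] -> -43
  [11, 43, -11, -37, -19, -19, 19] -> [-11, -43, 11, 37, 19, 19, -19] -> [-11, -43, 11] -> [-43, -11, 11] -> -43
  [-3, 10, -21, 21, 46, 31, 7, 5] -> [3, -10, 21, -21, -46, -31, -7, -5] -> [3, -10, 21] -> [-10, 3, 21] -> 14
  [-26, 36, -35] -> [26, -36, 35] -> [26, -36, 35] -> [-36, 26, 35] -> 25
  [-31, 47, -3, -44, -20, -34, 33, -34, 21, 48] -> [31, -47, 3, 44, 20, 34, -33, 34, -21, -48] -> [31, -47, 3] -> [-47, 3, 31] -> -13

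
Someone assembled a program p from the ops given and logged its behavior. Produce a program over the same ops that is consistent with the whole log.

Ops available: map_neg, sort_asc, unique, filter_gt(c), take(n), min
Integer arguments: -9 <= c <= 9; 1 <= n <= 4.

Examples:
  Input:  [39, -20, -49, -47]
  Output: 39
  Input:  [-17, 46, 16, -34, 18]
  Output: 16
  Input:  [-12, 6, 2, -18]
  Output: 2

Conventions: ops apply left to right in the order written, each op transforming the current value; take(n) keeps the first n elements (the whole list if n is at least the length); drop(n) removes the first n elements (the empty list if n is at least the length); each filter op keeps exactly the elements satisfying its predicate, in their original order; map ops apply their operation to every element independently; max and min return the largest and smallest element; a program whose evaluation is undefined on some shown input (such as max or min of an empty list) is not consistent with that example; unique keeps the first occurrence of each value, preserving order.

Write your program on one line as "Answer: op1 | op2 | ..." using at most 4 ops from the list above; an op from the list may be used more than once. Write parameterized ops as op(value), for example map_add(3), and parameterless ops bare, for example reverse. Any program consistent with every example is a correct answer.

filter_gt(-3) | take(2) | sort_asc | min

Check, running the answer program on each example:
  [39, -20, -49, -47] -> [39] -> [39] -> [39] -> 39
  [-17, 46, 16, -34, 18] -> [46, 16, 18] -> [46, 16] -> [16, 46] -> 16
  [-12, 6, 2, -18] -> [6, 2] -> [6, 2] -> [2, 6] -> 2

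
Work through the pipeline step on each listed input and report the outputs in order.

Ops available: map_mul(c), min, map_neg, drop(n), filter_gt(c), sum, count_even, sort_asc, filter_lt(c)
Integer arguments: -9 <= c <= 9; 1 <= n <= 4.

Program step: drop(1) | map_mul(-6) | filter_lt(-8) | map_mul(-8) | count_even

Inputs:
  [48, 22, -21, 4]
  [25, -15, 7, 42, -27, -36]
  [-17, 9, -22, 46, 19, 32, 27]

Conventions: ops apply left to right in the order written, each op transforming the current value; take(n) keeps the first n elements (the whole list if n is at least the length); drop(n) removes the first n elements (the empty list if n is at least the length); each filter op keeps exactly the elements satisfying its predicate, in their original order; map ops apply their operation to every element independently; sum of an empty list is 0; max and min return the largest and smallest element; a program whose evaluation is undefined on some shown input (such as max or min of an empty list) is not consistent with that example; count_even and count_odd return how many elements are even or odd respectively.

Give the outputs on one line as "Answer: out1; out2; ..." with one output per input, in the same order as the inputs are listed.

2; 2; 5

Execution, op by op:
  [48, 22, -21, 4] -> [22, -21, 4] -> [-132, 126, -24] -> [-132, -24] -> [1056, 192] -> 2
  [25, -15, 7, 42, -27, -36] -> [-15, 7, 42, -27, -36] -> [90, -42, -252, 162, 216] -> [-42, -252] -> [336, 2016] -> 2
  [-17, 9, -22, 46, 19, 32, 27] -> [9, -22, 46, 19, 32, 27] -> [-54, 132, -276, -114, -192, -162] -> [-54, -276, -114, -192, -162] -> [432, 2208, 912, 1536, 1296] -> 5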